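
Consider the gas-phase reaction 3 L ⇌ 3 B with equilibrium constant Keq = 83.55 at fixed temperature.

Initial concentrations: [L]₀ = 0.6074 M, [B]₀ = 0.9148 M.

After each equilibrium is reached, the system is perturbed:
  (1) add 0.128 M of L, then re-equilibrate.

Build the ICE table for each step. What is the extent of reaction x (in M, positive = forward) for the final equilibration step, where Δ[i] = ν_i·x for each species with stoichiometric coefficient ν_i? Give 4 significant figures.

x = 0.03472 M

Q₀ = 3.416 vs Keq = 83.55 ⇒ Q<K, forward
Step 1:
                  L         B
  Initial    0.6074    0.9148
  Change     -0.324     0.324
  Equil      0.2834     1.239
  solve Keq expr → x = 0.108; check Q = 83.55
Then add 0.128 M of L.
Step 2:
                  L         B
  Initial    0.4114     1.239
  Change    -0.1042    0.1042
  Equil      0.3072     1.343
  solve Keq expr → x = 0.03472; check Q = 83.55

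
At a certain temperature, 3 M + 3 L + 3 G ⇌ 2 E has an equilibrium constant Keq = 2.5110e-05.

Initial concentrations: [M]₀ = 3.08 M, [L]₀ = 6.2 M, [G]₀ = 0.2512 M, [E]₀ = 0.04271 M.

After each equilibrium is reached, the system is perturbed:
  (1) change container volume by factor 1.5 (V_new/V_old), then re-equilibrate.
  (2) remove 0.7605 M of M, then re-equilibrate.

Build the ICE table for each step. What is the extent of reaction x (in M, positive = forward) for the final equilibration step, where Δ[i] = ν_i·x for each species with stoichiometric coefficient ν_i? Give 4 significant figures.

x = -0.002499 M

Q₀ = 1.6526e-05 vs Keq = 2.5110e-05 ⇒ Q<K, forward
Step 1:
                   M          L          G          E
  init          3.08        6.2     0.2512    0.04271
  Δ        -0.009799  -0.009799  -0.009799   0.006532
  eq            3.07       6.19     0.2414    0.04924
  solve Keq expr → x = 0.003266; check Q = 2.5110e-05
Then change container volume by factor 1.5 (V_new/V_old).
Step 2:
                   M          L          G          E
  init         2.047      4.127     0.1609    0.03283
  Δ          0.03292    0.03292    0.03292   -0.02195
  eq            2.08       4.16     0.1939    0.01088
  solve Keq expr → x = -0.01097; check Q = 2.5110e-05
Then remove 0.7605 M of M.
Step 3:
                   M          L          G          E
  init         1.319       4.16     0.1939    0.01088
  Δ         0.007496   0.007496   0.007496  -0.004997
  eq           1.327      4.167     0.2013   0.005885
  solve Keq expr → x = -0.002499; check Q = 2.5110e-05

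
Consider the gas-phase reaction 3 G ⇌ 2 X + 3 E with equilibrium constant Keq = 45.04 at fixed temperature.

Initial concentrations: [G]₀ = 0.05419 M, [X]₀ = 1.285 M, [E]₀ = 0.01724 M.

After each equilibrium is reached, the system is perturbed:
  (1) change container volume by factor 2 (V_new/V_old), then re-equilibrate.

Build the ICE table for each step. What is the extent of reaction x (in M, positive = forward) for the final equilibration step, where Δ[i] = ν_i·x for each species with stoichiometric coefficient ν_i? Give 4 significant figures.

x = 9.1174e-04 M

Q₀ = 0.05317 vs Keq = 45.04 ⇒ Q<K, forward
Step 1:
                    G           X           E
  Initial     0.05419       1.285     0.01724
  Change     -0.03621     0.02414     0.03621
  Equil       0.01798       1.309     0.05345
  solve Keq expr → x = 0.01207; check Q = 45.04
Then change container volume by factor 2 (V_new/V_old).
Step 2:
                    G           X           E
  Initial    0.008989      0.6546     0.02673
  Change    -0.002735    0.001823    0.002735
  Equil      0.006254      0.6564     0.02946
  solve Keq expr → x = 9.1174e-04; check Q = 45.04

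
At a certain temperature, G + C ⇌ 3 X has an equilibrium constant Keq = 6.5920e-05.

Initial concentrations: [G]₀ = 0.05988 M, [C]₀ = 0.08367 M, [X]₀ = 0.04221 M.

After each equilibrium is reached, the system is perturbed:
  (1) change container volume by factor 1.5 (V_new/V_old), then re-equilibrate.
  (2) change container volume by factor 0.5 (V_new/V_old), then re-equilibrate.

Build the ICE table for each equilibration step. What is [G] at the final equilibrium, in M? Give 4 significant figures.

Q₀ = 0.01501 vs Keq = 6.5920e-05 ⇒ Q>K, reverse
Step 1:
                  G         C         X
  init      0.05988   0.08367   0.04221
  Δ         0.01152   0.01152  -0.03456
  eq         0.0714   0.09519  0.007652
  solve Keq expr → x = -0.01152; check Q = 6.5920e-05
Then change container volume by factor 1.5 (V_new/V_old).
Step 2:
                  G         C         X
  init       0.0476   0.06346  0.005101
  Δ       -2.4034e-04 -2.4034e-04 7.2101e-04
  eq        0.04736   0.06322  0.005822
  solve Keq expr → x = 2.4034e-04; check Q = 6.5920e-05
Then change container volume by factor 0.5 (V_new/V_old).
Step 3:
                  G         C         X
  init      0.09472    0.1264   0.01164
  Δ       7.8587e-04 7.8587e-04 -0.002358
  eq         0.0955    0.1272  0.009287
  solve Keq expr → x = -7.8587e-04; check Q = 6.5920e-05

[G]_eq = 0.0955 M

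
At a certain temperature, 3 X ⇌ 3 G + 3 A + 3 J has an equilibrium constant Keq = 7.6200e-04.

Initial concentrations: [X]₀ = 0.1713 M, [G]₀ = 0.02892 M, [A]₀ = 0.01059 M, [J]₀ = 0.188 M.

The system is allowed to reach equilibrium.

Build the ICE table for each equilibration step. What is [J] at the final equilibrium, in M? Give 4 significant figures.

[J]_eq = 0.3012 M

Q₀ = 3.7974e-11 vs Keq = 7.6200e-04 ⇒ Q<K, forward
Step 1:
                  X         G         A         J
  I          0.1713   0.02892   0.01059     0.188
  C         -0.1132    0.1132    0.1132    0.1132
  E         0.05806    0.1422    0.1238    0.3012
  solve Keq expr → x = 0.03775; check Q = 7.6200e-04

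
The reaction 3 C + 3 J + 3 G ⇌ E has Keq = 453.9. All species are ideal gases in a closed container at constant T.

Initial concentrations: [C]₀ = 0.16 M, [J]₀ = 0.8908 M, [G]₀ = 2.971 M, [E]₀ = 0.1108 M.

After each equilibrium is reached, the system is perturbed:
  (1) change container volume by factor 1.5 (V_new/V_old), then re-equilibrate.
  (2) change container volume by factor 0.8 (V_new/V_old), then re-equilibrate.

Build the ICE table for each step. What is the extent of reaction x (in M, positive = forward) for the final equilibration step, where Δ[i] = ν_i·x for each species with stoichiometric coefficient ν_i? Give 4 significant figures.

x = 0.009356 M

Q₀ = 1.459 vs Keq = 453.9 ⇒ Q<K, forward
Step 1:
                    C           J           G           E
  Initial        0.16      0.8908       2.971      0.1108
  Change      -0.1279     -0.1279     -0.1279     0.04263
  Equil       0.03212      0.7629       2.843      0.1534
  solve Keq expr → x = 0.04263; check Q = 453.9
Then change container volume by factor 1.5 (V_new/V_old).
Step 2:
                    C           J           G           E
  Initial     0.02141      0.5086       1.895      0.1023
  Change       0.0344      0.0344      0.0344    -0.01147
  Equil       0.05581       0.543        1.93     0.09082
  solve Keq expr → x = -0.01147; check Q = 453.9
Then change container volume by factor 0.8 (V_new/V_old).
Step 3:
                    C           J           G           E
  Initial     0.06977      0.6788       2.412      0.1135
  Change     -0.02807    -0.02807    -0.02807    0.009356
  Equil        0.0417      0.6507       2.384      0.1229
  solve Keq expr → x = 0.009356; check Q = 453.9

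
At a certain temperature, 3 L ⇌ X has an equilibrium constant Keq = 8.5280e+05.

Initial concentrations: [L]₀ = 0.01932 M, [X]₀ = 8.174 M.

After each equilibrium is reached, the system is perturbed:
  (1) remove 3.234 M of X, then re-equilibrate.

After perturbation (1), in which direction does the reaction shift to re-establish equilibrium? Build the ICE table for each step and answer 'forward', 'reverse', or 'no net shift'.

Direction: forward

Q₀ = 1.1335e+06 vs Keq = 8.5280e+05 ⇒ Q>K, reverse
Step 1:
                  L         X
  I         0.01932     8.174
  C        0.001921 -6.4049e-04
  E         0.02124     8.173
  solve Keq expr → x = -6.4049e-04; check Q = 8.5280e+05
Then remove 3.234 M of X.
Step 2:
                  L         X
  I         0.02124     4.939
  C       -0.003281  0.001094
  E         0.01796      4.94
  solve Keq expr → x = 0.001094; check Q = 8.5280e+05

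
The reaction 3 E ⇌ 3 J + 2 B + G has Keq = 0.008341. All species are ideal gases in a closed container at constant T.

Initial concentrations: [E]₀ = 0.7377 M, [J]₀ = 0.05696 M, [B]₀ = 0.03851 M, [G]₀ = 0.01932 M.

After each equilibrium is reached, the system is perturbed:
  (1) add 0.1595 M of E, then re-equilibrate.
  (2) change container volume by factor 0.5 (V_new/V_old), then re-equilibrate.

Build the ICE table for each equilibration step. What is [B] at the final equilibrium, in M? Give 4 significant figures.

[B]_eq = 0.4572 M

Q₀ = 1.3189e-08 vs Keq = 0.008341 ⇒ Q<K, forward
Step 1:
                  E         J         B         G
  I          0.7377   0.05696   0.03851   0.01932
  C         -0.3353    0.3353    0.2235    0.1118
  E          0.4024    0.3923    0.2621    0.1311
  solve Keq expr → x = 0.1118; check Q = 0.008341
Then add 0.1595 M of E.
Step 2:
                  E         J         B         G
  I          0.5619    0.3923    0.2621    0.1311
  C        -0.05016   0.05016   0.03344   0.01672
  E          0.5117    0.4424    0.2955    0.1478
  solve Keq expr → x = 0.01672; check Q = 0.008341
Then change container volume by factor 0.5 (V_new/V_old).
Step 3:
                  E         J         B         G
  I           1.023    0.8849     0.591    0.2956
  C          0.2007   -0.2007   -0.1338  -0.06692
  E           1.224    0.6841    0.4572    0.2287
  solve Keq expr → x = -0.06692; check Q = 0.008341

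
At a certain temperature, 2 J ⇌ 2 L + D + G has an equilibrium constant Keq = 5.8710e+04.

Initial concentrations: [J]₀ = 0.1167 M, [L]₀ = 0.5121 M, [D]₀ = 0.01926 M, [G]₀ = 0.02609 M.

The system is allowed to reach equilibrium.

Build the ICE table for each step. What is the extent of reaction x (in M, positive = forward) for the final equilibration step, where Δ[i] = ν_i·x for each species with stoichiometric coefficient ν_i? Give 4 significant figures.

x = 0.05825 M

Q₀ = 0.009676 vs Keq = 5.8710e+04 ⇒ Q<K, forward
Step 1:
                   J          L          D          G
  Initial     0.1167     0.5121    0.01926    0.02609
  Change     -0.1165     0.1165    0.05825    0.05825
  Equil   2.0974e-04     0.6286    0.07751    0.08434
  solve Keq expr → x = 0.05825; check Q = 5.8710e+04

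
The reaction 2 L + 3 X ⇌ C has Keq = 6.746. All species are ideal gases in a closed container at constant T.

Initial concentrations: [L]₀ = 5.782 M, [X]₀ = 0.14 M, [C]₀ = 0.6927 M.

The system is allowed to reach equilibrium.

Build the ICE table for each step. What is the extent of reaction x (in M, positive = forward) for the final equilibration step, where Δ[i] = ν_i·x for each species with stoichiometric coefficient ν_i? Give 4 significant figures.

Q₀ = 7.551 vs Keq = 6.746 ⇒ Q>K, reverse
Step 1:
                    L           X           C
  init          5.782        0.14      0.6927
  Δ          0.003455    0.005182   -0.001727
  eq            5.785      0.1452       0.691
  solve Keq expr → x = -0.001727; check Q = 6.746

x = -0.001727 M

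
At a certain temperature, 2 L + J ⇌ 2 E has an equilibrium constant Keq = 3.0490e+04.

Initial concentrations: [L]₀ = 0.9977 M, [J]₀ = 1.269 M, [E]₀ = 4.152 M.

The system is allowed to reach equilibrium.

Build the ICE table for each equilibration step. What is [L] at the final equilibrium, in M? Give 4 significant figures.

Q₀ = 13.65 vs Keq = 3.0490e+04 ⇒ Q<K, forward
Step 1:
                   L          J          E
  I           0.9977      1.269      4.152
  C          -0.9647    -0.4823     0.9647
  E          0.03304     0.7867      5.117
  solve Keq expr → x = 0.4823; check Q = 3.0490e+04

[L]_eq = 0.03304 M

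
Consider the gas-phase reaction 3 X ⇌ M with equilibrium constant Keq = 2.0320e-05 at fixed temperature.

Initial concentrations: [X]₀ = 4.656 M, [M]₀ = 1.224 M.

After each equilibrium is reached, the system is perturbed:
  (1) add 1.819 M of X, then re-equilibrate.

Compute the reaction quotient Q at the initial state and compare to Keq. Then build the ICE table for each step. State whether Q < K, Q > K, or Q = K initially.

Q₀ = 0.01213; Q > K (proceeds reverse)

Q₀ = 0.01213 vs Keq = 2.0320e-05 ⇒ Q>K, reverse
Step 1:
                   X          M
  Initial      4.656      1.224
  Change       3.637     -1.212
  Equil        8.293    0.01159
  solve Keq expr → x = -1.212; check Q = 2.0320e-05
Then add 1.819 M of X.
Step 2:
                   X          M
  Initial      10.11    0.01159
  Change    -0.02775   0.009249
  Equil        10.08    0.02084
  solve Keq expr → x = 0.009249; check Q = 2.0320e-05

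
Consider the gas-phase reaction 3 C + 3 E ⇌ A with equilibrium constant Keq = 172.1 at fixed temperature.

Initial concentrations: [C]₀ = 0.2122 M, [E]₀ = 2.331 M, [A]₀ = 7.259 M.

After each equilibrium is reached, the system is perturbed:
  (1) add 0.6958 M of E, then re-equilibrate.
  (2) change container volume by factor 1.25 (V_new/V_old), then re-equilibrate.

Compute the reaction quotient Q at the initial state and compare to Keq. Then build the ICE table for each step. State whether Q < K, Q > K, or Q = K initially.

Q₀ = 59.98; Q < K (proceeds forward)

Q₀ = 59.98 vs Keq = 172.1 ⇒ Q<K, forward
Step 1:
                    C           E           A
  Initial      0.2122       2.331       7.259
  Change     -0.05886    -0.05886     0.01962
  Equil        0.1533       2.272       7.279
  solve Keq expr → x = 0.01962; check Q = 172.1
Then add 0.6958 M of E.
Step 2:
                    C           E           A
  Initial      0.1533       2.968       7.279
  Change     -0.03451    -0.03451      0.0115
  Equil        0.1188       2.933        7.29
  solve Keq expr → x = 0.0115; check Q = 172.1
Then change container volume by factor 1.25 (V_new/V_old).
Step 3:
                    C           E           A
  Initial     0.09507       2.347       5.832
  Change      0.04039     0.04039    -0.01346
  Equil        0.1355       2.387       5.819
  solve Keq expr → x = -0.01346; check Q = 172.1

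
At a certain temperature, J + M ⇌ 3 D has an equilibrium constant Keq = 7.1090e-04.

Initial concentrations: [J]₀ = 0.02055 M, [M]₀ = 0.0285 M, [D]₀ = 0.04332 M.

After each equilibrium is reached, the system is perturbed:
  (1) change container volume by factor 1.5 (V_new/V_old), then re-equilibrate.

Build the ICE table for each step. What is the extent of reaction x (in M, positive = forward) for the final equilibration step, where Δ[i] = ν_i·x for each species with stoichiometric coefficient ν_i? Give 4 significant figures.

Q₀ = 0.1388 vs Keq = 7.1090e-04 ⇒ Q>K, reverse
Step 1:
                  J         M         D
  I         0.02055    0.0285   0.04332
  C         0.01122   0.01122  -0.03367
  E         0.03177   0.03972  0.009645
  solve Keq expr → x = -0.01122; check Q = 7.1090e-04
Then change container volume by factor 1.5 (V_new/V_old).
Step 2:
                  J         M         D
  I         0.02118   0.02648   0.00643
  C       -2.8999e-04 -2.8999e-04 8.6996e-04
  E         0.02089   0.02619    0.0073
  solve Keq expr → x = 2.8999e-04; check Q = 7.1090e-04

x = 2.8999e-04 M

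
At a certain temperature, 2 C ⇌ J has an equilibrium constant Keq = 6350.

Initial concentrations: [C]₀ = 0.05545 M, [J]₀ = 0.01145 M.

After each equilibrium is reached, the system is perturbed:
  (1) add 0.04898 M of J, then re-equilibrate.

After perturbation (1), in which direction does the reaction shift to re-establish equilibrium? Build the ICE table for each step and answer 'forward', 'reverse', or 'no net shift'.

Q₀ = 3.724 vs Keq = 6350 ⇒ Q<K, forward
Step 1:
                  C         J
  Initial   0.05545   0.01145
  Change   -0.05301    0.0265
  Equil    0.002445   0.03795
  solve Keq expr → x = 0.0265; check Q = 6350
Then add 0.04898 M of J.
Step 2:
                  C         J
  Initial  0.002445   0.08693
  Change   0.001242 -6.2102e-04
  Equil    0.003687   0.08631
  solve Keq expr → x = -6.2102e-04; check Q = 6350

Direction: reverse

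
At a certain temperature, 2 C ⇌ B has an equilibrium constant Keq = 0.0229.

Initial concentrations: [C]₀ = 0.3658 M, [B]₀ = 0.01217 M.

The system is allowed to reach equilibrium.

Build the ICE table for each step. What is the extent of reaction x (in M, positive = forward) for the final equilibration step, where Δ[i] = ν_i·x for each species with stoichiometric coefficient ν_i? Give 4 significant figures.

x = -0.008804 M

Q₀ = 0.09095 vs Keq = 0.0229 ⇒ Q>K, reverse
Step 1:
                    C           B
  Initial      0.3658     0.01217
  Change      0.01761   -0.008804
  Equil        0.3834    0.003366
  solve Keq expr → x = -0.008804; check Q = 0.0229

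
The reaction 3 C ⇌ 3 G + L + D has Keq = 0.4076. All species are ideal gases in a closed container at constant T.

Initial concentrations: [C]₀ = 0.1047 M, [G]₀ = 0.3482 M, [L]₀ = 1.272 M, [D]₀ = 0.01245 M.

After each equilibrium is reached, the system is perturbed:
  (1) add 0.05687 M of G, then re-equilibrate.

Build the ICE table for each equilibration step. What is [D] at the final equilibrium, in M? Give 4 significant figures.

[D]_eq = 0.00843 M

Q₀ = 0.5825 vs Keq = 0.4076 ⇒ Q>K, reverse
Step 1:
                  C         G         L         D
  init       0.1047    0.3482     1.272   0.01245
  Δ        0.005425 -0.005425 -0.001808 -0.001808
  eq         0.1101    0.3428      1.27   0.01064
  solve Keq expr → x = -0.001808; check Q = 0.4076
Then add 0.05687 M of G.
Step 2:
                  C         G         L         D
  init       0.1101    0.3996      1.27   0.01064
  Δ        0.006636 -0.006636 -0.002212 -0.002212
  eq         0.1168     0.393     1.268   0.00843
  solve Keq expr → x = -0.002212; check Q = 0.4076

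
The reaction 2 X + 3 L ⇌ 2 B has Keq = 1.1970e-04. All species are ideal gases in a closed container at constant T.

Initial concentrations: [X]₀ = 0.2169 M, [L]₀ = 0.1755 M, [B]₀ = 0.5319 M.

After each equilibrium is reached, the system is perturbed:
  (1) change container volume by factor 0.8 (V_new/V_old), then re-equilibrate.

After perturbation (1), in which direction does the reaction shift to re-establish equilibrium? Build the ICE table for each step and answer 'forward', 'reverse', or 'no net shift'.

Direction: forward

Q₀ = 1113 vs Keq = 1.1970e-04 ⇒ Q>K, reverse
Step 1:
                   X          L          B
  Initial     0.2169     0.1755     0.5319
  Change      0.5243     0.7864    -0.5243
  Equil       0.7412     0.9619   0.007649
  solve Keq expr → x = -0.2621; check Q = 1.1970e-04
Then change container volume by factor 0.8 (V_new/V_old).
Step 2:
                   X          L          B
  Initial     0.9264      1.202   0.009562
  Change   -0.003657  -0.005486   0.003657
  Equil       0.9228      1.197    0.01322
  solve Keq expr → x = 0.001829; check Q = 1.1970e-04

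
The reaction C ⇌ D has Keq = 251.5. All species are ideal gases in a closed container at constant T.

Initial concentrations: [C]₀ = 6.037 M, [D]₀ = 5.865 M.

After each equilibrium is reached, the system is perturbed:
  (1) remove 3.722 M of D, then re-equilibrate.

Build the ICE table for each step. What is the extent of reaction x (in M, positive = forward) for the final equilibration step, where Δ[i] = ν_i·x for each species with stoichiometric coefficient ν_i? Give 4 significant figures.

Q₀ = 0.9715 vs Keq = 251.5 ⇒ Q<K, forward
Step 1:
                    C           D
  I             6.037       5.865
  C             -5.99        5.99
  E           0.04714       11.85
  solve Keq expr → x = 5.99; check Q = 251.5
Then remove 3.722 M of D.
Step 2:
                    C           D
  I           0.04714       8.133
  C          -0.01474     0.01474
  E            0.0324       8.148
  solve Keq expr → x = 0.01474; check Q = 251.5

x = 0.01474 M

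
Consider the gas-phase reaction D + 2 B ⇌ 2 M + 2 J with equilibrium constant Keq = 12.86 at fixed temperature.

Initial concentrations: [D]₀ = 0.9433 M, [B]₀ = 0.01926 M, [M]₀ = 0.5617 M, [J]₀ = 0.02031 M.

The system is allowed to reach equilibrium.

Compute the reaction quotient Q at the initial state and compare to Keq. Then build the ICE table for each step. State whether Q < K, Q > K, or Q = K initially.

Q₀ = 0.3719 vs Keq = 12.86 ⇒ Q<K, forward
Step 1:
                    D           B           M           J
  Initial      0.9433     0.01926      0.5617     0.02031
  Change    -0.006816    -0.01363     0.01363     0.01363
  Equil        0.9365    0.005627      0.5753     0.03394
  solve Keq expr → x = 0.006816; check Q = 12.86

Q₀ = 0.3719; Q < K (proceeds forward)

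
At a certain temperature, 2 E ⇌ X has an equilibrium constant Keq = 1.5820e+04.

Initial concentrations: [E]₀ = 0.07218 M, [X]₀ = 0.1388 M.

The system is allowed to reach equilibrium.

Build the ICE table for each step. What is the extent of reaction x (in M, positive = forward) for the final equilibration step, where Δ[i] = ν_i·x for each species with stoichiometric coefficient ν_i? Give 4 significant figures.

Q₀ = 26.64 vs Keq = 1.5820e+04 ⇒ Q<K, forward
Step 1:
                  E         X
  I         0.07218    0.1388
  C        -0.06887   0.03444
  E        0.003309    0.1732
  solve Keq expr → x = 0.03444; check Q = 1.5820e+04

x = 0.03444 M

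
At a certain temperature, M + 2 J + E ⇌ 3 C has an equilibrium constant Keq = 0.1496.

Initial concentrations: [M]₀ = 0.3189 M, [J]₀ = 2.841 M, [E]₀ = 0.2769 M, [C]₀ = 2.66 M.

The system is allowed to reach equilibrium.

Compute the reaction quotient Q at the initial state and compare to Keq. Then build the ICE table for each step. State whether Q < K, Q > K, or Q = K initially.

Q₀ = 26.41; Q > K (proceeds reverse)

Q₀ = 26.41 vs Keq = 0.1496 ⇒ Q>K, reverse
Step 1:
                  M         J         E         C
  I          0.3189     2.841    0.2769      2.66
  C          0.5093     1.019    0.5093    -1.528
  E          0.8282      3.86    0.7862     1.132
  solve Keq expr → x = -0.5093; check Q = 0.1496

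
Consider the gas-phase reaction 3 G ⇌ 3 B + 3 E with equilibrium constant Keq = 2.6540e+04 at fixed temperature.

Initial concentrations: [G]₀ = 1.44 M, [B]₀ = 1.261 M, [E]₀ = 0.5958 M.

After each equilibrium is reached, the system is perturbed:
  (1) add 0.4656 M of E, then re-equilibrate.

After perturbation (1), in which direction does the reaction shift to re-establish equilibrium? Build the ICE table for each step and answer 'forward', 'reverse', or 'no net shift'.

Q₀ = 0.142 vs Keq = 2.6540e+04 ⇒ Q<K, forward
Step 1:
                  G         B         E
  init         1.44     1.261    0.5958
  Δ           -1.28      1.28      1.28
  eq         0.1598     2.541     1.876
  solve Keq expr → x = 0.4267; check Q = 2.6540e+04
Then add 0.4656 M of E.
Step 2:
                  G         B         E
  init       0.1598     2.541     2.342
  Δ         0.03412  -0.03412  -0.03412
  eq         0.1939     2.507     2.307
  solve Keq expr → x = -0.01137; check Q = 2.6540e+04

Direction: reverse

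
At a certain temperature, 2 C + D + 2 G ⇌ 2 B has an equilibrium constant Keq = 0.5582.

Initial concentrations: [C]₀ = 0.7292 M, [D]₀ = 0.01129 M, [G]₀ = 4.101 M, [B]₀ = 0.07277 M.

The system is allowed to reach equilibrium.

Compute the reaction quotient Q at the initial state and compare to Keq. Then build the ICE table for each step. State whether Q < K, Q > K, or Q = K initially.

Q₀ = 0.05245 vs Keq = 0.5582 ⇒ Q<K, forward
Step 1:
                   C          D          G          B
  Initial     0.7292    0.01129      4.101    0.07277
  Change    -0.01899  -0.009495   -0.01899    0.01899
  Equil       0.7102   0.001795      4.082    0.09176
  solve Keq expr → x = 0.009495; check Q = 0.5582

Q₀ = 0.05245; Q < K (proceeds forward)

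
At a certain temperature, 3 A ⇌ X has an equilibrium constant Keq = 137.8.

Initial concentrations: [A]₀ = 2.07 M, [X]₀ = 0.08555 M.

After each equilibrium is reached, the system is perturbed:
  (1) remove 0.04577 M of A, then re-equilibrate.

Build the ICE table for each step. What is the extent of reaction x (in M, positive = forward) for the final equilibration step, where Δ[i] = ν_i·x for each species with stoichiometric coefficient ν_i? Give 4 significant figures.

Q₀ = 0.009645 vs Keq = 137.8 ⇒ Q<K, forward
Step 1:
                  A         X
  init         2.07   0.08555
  Δ          -1.897    0.6322
  eq         0.1733    0.7178
  solve Keq expr → x = 0.6322; check Q = 137.8
Then remove 0.04577 M of A.
Step 2:
                  A         X
  init       0.1276    0.7178
  Δ         0.04457  -0.01486
  eq         0.1721    0.7029
  solve Keq expr → x = -0.01486; check Q = 137.8

x = -0.01486 M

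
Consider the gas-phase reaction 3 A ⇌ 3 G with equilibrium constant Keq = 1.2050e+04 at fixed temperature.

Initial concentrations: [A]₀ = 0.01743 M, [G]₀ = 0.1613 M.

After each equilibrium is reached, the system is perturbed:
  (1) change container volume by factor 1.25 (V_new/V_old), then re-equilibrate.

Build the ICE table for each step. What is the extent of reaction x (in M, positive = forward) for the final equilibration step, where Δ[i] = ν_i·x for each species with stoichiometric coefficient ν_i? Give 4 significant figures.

x = 0 M

Q₀ = 792.5 vs Keq = 1.2050e+04 ⇒ Q<K, forward
Step 1:
                    A           G
  I           0.01743      0.1613
  C          -0.00996     0.00996
  E           0.00747      0.1713
  solve Keq expr → x = 0.00332; check Q = 1.2050e+04
Then change container volume by factor 1.25 (V_new/V_old).
Step 2:
                    A           G
  I          0.005976       0.137
  C                 0           0
  E          0.005976       0.137
  solve Keq expr → x = 0; check Q = 1.2050e+04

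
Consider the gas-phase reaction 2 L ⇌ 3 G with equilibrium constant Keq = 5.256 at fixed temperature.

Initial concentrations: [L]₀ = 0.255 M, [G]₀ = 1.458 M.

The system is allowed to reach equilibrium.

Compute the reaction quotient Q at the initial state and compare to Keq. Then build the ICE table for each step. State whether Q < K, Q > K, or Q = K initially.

Q₀ = 47.66 vs Keq = 5.256 ⇒ Q>K, reverse
Step 1:
                   L          G
  init         0.255      1.458
  Δ           0.2434    -0.3651
  eq          0.4984      1.093
  solve Keq expr → x = -0.1217; check Q = 5.256

Q₀ = 47.66; Q > K (proceeds reverse)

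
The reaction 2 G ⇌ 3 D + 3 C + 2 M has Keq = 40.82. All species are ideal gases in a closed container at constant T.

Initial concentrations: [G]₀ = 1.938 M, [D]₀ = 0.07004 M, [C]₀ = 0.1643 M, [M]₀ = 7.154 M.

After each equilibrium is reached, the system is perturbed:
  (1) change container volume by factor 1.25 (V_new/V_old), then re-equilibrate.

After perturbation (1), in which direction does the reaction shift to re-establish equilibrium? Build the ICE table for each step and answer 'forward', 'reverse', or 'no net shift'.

Direction: forward

Q₀ = 2.0765e-05 vs Keq = 40.82 ⇒ Q<K, forward
Step 1:
                   G          D          C          M
  I            1.938    0.07004     0.1643      7.154
  C          -0.6094     0.9141     0.9141     0.6094
  E            1.329     0.9842      1.078      7.763
  solve Keq expr → x = 0.3047; check Q = 40.82
Then change container volume by factor 1.25 (V_new/V_old).
Step 2:
                   G          D          C          M
  I            1.063     0.7873     0.8627      6.211
  C          -0.1091     0.1636     0.1636     0.1091
  E           0.9538     0.9509      1.026       6.32
  solve Keq expr → x = 0.05454; check Q = 40.82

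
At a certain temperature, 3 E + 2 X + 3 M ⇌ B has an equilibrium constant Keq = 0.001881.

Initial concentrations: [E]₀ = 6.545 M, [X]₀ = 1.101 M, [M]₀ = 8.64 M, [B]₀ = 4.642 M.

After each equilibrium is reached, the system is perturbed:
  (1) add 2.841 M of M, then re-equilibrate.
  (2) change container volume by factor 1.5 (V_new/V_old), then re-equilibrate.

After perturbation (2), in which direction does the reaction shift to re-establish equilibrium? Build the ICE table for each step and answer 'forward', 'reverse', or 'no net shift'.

Direction: reverse

Q₀ = 2.1177e-05 vs Keq = 0.001881 ⇒ Q<K, forward
Step 1:
                  E         X         M         B
  init        6.545     1.101      8.64     4.642
  Δ          -1.322   -0.8811    -1.322    0.4405
  eq          5.223    0.2199     7.318     5.083
  solve Keq expr → x = 0.4405; check Q = 0.001881
Then add 2.841 M of M.
Step 2:
                  E         X         M         B
  init        5.223    0.2199     10.16     5.083
  Δ         -0.1168  -0.07785   -0.1168   0.03893
  eq          5.107    0.1421     10.04     5.121
  solve Keq expr → x = 0.03893; check Q = 0.001881
Then change container volume by factor 1.5 (V_new/V_old).
Step 3:
                  E         X         M         B
  init        3.404   0.09472     6.695     3.414
  Δ          0.3268    0.2179    0.3268   -0.1089
  eq          3.731    0.3126     7.022     3.305
  solve Keq expr → x = -0.1089; check Q = 0.001881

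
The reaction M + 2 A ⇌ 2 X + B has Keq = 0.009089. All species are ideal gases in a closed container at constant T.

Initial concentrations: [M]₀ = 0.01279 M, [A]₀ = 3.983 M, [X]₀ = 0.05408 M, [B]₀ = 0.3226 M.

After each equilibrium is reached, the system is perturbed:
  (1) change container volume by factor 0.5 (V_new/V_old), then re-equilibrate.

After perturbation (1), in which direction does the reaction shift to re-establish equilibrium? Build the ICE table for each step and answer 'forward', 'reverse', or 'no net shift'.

Direction: no net shift

Q₀ = 0.00465 vs Keq = 0.009089 ⇒ Q<K, forward
Step 1:
                    M           A           X           B
  I           0.01279       3.983     0.05408      0.3226
  C         -0.004016   -0.008032    0.008032    0.004016
  E          0.008774       3.975     0.06211      0.3266
  solve Keq expr → x = 0.004016; check Q = 0.009089
Then change container volume by factor 0.5 (V_new/V_old).
Step 2:
                    M           A           X           B
  I           0.01755        7.95      0.1242      0.6532
  C                 0           0           0           0
  E           0.01755        7.95      0.1242      0.6532
  solve Keq expr → x = 0; check Q = 0.009089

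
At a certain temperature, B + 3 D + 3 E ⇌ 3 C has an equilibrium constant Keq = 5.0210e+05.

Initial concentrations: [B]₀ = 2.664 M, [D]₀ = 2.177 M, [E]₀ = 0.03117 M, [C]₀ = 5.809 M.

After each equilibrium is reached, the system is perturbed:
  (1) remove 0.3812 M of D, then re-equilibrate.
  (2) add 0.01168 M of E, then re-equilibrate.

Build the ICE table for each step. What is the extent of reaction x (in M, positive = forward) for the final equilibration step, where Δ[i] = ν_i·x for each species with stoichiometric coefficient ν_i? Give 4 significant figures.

x = 0.003806 M

Q₀ = 2.3550e+05 vs Keq = 5.0210e+05 ⇒ Q<K, forward
Step 1:
                  B         D         E         C
  I           2.664     2.177   0.03117     5.809
  C        -0.00228  -0.00684  -0.00684   0.00684
  E           2.662      2.17   0.02433     5.816
  solve Keq expr → x = 0.00228; check Q = 5.0210e+05
Then remove 0.3812 M of D.
Step 2:
                  B         D         E         C
  I           2.662     1.789   0.02433     5.816
  C         0.00169  0.005069  0.005069 -0.005069
  E           2.663     1.794    0.0294     5.811
  solve Keq expr → x = -0.00169; check Q = 5.0210e+05
Then add 0.01168 M of E.
Step 3:
                  B         D         E         C
  I           2.663     1.794   0.04108     5.811
  C       -0.003806  -0.01142  -0.01142   0.01142
  E            2.66     1.783   0.02966     5.822
  solve Keq expr → x = 0.003806; check Q = 5.0210e+05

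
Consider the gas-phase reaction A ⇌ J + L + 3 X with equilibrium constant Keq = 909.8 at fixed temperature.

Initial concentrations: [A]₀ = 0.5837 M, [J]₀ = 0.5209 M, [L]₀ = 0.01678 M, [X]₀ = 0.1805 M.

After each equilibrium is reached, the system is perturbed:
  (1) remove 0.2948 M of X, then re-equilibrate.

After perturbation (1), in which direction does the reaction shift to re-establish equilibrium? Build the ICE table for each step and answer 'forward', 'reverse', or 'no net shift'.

Q₀ = 8.8062e-05 vs Keq = 909.8 ⇒ Q<K, forward
Step 1:
                  A         J         L         X
  Initial    0.5837    0.5209   0.01678    0.1805
  Change    -0.5786    0.5786    0.5786     1.736
  Equil    0.005065       1.1    0.5954     1.916
  solve Keq expr → x = 0.5786; check Q = 909.8
Then remove 0.2948 M of X.
Step 2:
                  A         J         L         X
  Initial  0.005065       1.1    0.5954     1.622
  Change  -0.001947  0.001947  0.001947  0.005842
  Equil    0.003117     1.101    0.5974     1.627
  solve Keq expr → x = 0.001947; check Q = 909.8

Direction: forward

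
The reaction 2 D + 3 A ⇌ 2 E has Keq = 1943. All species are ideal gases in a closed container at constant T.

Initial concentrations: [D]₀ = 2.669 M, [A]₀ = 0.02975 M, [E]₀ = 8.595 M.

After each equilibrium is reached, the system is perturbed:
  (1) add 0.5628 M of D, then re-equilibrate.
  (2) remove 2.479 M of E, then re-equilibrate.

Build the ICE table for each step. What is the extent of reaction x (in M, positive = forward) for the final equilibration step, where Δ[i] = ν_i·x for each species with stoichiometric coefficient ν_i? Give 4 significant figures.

x = 0.01003 M

Q₀ = 3.9385e+05 vs Keq = 1943 ⇒ Q>K, reverse
Step 1:
                   D          A          E
  Initial      2.669    0.02975      8.595
  Change     0.09321     0.1398   -0.09321
  Equil        2.762     0.1696      8.502
  solve Keq expr → x = -0.04661; check Q = 1943
Then add 0.5628 M of D.
Step 2:
                   D          A          E
  Initial      3.325     0.1696      8.502
  Change    -0.01279   -0.01918    0.01279
  Equil        3.312     0.1504      8.515
  solve Keq expr → x = 0.006394; check Q = 1943
Then remove 2.479 M of E.
Step 3:
                   D          A          E
  Initial      3.312     0.1504      6.036
  Change    -0.02005   -0.03008    0.02005
  Equil        3.292     0.1203      6.056
  solve Keq expr → x = 0.01003; check Q = 1943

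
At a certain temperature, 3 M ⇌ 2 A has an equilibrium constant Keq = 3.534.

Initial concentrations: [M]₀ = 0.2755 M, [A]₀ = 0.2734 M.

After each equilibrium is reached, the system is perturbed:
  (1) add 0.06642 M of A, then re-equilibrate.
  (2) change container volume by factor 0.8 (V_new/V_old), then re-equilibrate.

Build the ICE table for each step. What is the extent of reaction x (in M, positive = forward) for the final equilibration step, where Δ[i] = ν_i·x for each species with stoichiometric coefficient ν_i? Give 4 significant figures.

x = 0.006567 M

Q₀ = 3.575 vs Keq = 3.534 ⇒ Q>K, reverse
Step 1:
                   M          A
  Initial     0.2755     0.2734
  Change  7.2568e-04 -4.8378e-04
  Equil       0.2762     0.2729
  solve Keq expr → x = -2.4189e-04; check Q = 3.534
Then add 0.06642 M of A.
Step 2:
                   M          A
  Initial     0.2762     0.3393
  Change     0.03035   -0.02023
  Equil       0.3066     0.3191
  solve Keq expr → x = -0.01012; check Q = 3.534
Then change container volume by factor 0.8 (V_new/V_old).
Step 3:
                   M          A
  Initial     0.3832     0.3989
  Change     -0.0197    0.01313
  Equil       0.3635      0.412
  solve Keq expr → x = 0.006567; check Q = 3.534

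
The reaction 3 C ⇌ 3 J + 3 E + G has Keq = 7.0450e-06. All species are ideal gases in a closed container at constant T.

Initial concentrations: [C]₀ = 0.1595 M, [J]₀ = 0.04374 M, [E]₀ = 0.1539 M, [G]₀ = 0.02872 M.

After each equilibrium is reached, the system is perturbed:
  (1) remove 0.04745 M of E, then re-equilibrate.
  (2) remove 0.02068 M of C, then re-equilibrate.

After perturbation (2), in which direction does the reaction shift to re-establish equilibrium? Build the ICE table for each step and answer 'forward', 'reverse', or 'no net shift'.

Q₀ = 2.1590e-06 vs Keq = 7.0450e-06 ⇒ Q<K, forward
Step 1:
                  C         J         E         G
  I          0.1595   0.04374    0.1539   0.02872
  C        -0.01069   0.01069   0.01069  0.003564
  E          0.1488   0.05443    0.1646   0.03228
  solve Keq expr → x = 0.003564; check Q = 7.0450e-06
Then remove 0.04745 M of E.
Step 2:
                  C         J         E         G
  I          0.1488   0.05443    0.1171   0.03228
  C       -0.009621  0.009621  0.009621  0.003207
  E          0.1392   0.06405    0.1268   0.03549
  solve Keq expr → x = 0.003207; check Q = 7.0450e-06
Then remove 0.02068 M of C.
Step 3:
                  C         J         E         G
  I          0.1185   0.06405    0.1268   0.03549
  C        0.004505 -0.004505 -0.004505 -0.001502
  E           0.123   0.05955    0.1223   0.03399
  solve Keq expr → x = -0.001502; check Q = 7.0450e-06

Direction: reverse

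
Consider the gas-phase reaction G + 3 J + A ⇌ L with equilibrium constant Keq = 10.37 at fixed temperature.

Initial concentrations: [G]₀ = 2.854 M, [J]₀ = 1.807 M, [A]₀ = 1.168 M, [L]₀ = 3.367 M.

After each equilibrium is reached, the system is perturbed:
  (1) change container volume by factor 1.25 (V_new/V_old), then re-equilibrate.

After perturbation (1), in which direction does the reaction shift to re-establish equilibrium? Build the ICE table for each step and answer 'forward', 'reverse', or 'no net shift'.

Q₀ = 0.1712 vs Keq = 10.37 ⇒ Q<K, forward
Step 1:
                   G          J          A          L
  I            2.854      1.807      1.168      3.367
  C          -0.4087     -1.226    -0.4087     0.4087
  E            2.445      0.581     0.7593      3.776
  solve Keq expr → x = 0.4087; check Q = 10.37
Then change container volume by factor 1.25 (V_new/V_old).
Step 2:
                   G          J          A          L
  I            1.956     0.4648     0.6075      3.021
  C          0.04606     0.1382    0.04606   -0.04606
  E            2.002     0.6029     0.6535      2.974
  solve Keq expr → x = -0.04606; check Q = 10.37

Direction: reverse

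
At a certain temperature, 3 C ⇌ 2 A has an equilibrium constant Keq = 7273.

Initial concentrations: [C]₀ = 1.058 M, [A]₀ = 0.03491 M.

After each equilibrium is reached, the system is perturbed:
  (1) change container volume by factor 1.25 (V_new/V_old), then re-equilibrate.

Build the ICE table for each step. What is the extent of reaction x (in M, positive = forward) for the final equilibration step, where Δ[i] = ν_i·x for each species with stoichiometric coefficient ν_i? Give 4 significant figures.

Q₀ = 0.001029 vs Keq = 7273 ⇒ Q<K, forward
Step 1:
                    C           A
  init          1.058     0.03491
  Δ            -1.017      0.6779
  eq          0.04118      0.7128
  solve Keq expr → x = 0.3389; check Q = 7273
Then change container volume by factor 1.25 (V_new/V_old).
Step 2:
                    C           A
  init        0.03295      0.5702
  Δ          0.002476    -0.00165
  eq          0.03542      0.5686
  solve Keq expr → x = -8.2521e-04; check Q = 7273

x = -8.2521e-04 M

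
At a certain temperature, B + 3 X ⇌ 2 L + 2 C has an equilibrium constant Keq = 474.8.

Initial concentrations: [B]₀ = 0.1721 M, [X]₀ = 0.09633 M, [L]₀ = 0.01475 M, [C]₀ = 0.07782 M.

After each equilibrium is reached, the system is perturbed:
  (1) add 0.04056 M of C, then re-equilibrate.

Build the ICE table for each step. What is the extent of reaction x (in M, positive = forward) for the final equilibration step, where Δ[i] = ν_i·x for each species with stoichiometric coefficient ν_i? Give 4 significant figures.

Q₀ = 0.008564 vs Keq = 474.8 ⇒ Q<K, forward
Step 1:
                   B          X          L          C
  Initial     0.1721    0.09633    0.01475    0.07782
  Change    -0.02842   -0.08525    0.05683    0.05683
  Equil       0.1437    0.01108    0.07158     0.1347
  solve Keq expr → x = 0.02842; check Q = 474.8
Then add 0.04056 M of C.
Step 2:
                   B          X          L          C
  Initial     0.1437    0.01108    0.07158     0.1752
  Change  6.2993e-04    0.00189   -0.00126   -0.00126
  Equil       0.1443    0.01297    0.07032      0.174
  solve Keq expr → x = -6.2993e-04; check Q = 474.8

x = -6.2993e-04 M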